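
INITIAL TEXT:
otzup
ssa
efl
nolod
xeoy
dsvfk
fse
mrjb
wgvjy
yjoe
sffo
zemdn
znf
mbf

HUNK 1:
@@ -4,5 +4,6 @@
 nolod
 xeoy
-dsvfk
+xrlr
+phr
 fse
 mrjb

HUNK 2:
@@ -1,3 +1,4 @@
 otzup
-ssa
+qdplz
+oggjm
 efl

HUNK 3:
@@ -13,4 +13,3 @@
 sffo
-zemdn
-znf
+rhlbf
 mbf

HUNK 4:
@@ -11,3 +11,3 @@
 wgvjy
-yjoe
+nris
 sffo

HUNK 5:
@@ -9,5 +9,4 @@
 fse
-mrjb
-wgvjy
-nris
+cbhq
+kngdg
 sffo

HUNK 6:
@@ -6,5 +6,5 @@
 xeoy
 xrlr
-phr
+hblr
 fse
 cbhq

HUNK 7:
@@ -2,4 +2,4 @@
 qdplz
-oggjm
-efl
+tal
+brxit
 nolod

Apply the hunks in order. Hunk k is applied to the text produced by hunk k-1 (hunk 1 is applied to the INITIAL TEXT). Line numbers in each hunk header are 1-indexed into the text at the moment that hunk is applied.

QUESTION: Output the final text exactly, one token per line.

Hunk 1: at line 4 remove [dsvfk] add [xrlr,phr] -> 15 lines: otzup ssa efl nolod xeoy xrlr phr fse mrjb wgvjy yjoe sffo zemdn znf mbf
Hunk 2: at line 1 remove [ssa] add [qdplz,oggjm] -> 16 lines: otzup qdplz oggjm efl nolod xeoy xrlr phr fse mrjb wgvjy yjoe sffo zemdn znf mbf
Hunk 3: at line 13 remove [zemdn,znf] add [rhlbf] -> 15 lines: otzup qdplz oggjm efl nolod xeoy xrlr phr fse mrjb wgvjy yjoe sffo rhlbf mbf
Hunk 4: at line 11 remove [yjoe] add [nris] -> 15 lines: otzup qdplz oggjm efl nolod xeoy xrlr phr fse mrjb wgvjy nris sffo rhlbf mbf
Hunk 5: at line 9 remove [mrjb,wgvjy,nris] add [cbhq,kngdg] -> 14 lines: otzup qdplz oggjm efl nolod xeoy xrlr phr fse cbhq kngdg sffo rhlbf mbf
Hunk 6: at line 6 remove [phr] add [hblr] -> 14 lines: otzup qdplz oggjm efl nolod xeoy xrlr hblr fse cbhq kngdg sffo rhlbf mbf
Hunk 7: at line 2 remove [oggjm,efl] add [tal,brxit] -> 14 lines: otzup qdplz tal brxit nolod xeoy xrlr hblr fse cbhq kngdg sffo rhlbf mbf

Answer: otzup
qdplz
tal
brxit
nolod
xeoy
xrlr
hblr
fse
cbhq
kngdg
sffo
rhlbf
mbf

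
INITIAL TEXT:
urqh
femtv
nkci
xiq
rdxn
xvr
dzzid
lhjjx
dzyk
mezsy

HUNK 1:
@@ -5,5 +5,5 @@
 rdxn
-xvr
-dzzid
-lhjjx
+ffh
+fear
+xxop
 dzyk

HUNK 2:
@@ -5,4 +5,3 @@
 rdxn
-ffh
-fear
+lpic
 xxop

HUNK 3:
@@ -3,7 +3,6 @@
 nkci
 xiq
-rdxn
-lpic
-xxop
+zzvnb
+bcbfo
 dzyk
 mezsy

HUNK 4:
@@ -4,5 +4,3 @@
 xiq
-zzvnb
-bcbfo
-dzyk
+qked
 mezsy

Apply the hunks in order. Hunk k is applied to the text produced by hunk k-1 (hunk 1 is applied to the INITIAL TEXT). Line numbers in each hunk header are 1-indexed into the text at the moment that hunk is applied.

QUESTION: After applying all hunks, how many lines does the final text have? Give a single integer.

Answer: 6

Derivation:
Hunk 1: at line 5 remove [xvr,dzzid,lhjjx] add [ffh,fear,xxop] -> 10 lines: urqh femtv nkci xiq rdxn ffh fear xxop dzyk mezsy
Hunk 2: at line 5 remove [ffh,fear] add [lpic] -> 9 lines: urqh femtv nkci xiq rdxn lpic xxop dzyk mezsy
Hunk 3: at line 3 remove [rdxn,lpic,xxop] add [zzvnb,bcbfo] -> 8 lines: urqh femtv nkci xiq zzvnb bcbfo dzyk mezsy
Hunk 4: at line 4 remove [zzvnb,bcbfo,dzyk] add [qked] -> 6 lines: urqh femtv nkci xiq qked mezsy
Final line count: 6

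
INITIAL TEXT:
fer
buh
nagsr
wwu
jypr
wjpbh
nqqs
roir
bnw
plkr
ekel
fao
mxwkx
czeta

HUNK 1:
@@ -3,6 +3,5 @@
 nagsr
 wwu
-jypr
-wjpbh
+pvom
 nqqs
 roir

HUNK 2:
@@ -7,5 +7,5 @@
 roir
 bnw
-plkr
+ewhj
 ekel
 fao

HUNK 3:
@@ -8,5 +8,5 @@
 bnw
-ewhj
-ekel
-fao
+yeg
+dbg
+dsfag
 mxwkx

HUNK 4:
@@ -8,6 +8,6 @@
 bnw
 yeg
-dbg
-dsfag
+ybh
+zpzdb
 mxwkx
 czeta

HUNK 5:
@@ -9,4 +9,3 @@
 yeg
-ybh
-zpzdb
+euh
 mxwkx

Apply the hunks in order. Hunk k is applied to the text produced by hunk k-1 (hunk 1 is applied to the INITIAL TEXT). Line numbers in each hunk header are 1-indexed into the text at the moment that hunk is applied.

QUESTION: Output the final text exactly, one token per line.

Hunk 1: at line 3 remove [jypr,wjpbh] add [pvom] -> 13 lines: fer buh nagsr wwu pvom nqqs roir bnw plkr ekel fao mxwkx czeta
Hunk 2: at line 7 remove [plkr] add [ewhj] -> 13 lines: fer buh nagsr wwu pvom nqqs roir bnw ewhj ekel fao mxwkx czeta
Hunk 3: at line 8 remove [ewhj,ekel,fao] add [yeg,dbg,dsfag] -> 13 lines: fer buh nagsr wwu pvom nqqs roir bnw yeg dbg dsfag mxwkx czeta
Hunk 4: at line 8 remove [dbg,dsfag] add [ybh,zpzdb] -> 13 lines: fer buh nagsr wwu pvom nqqs roir bnw yeg ybh zpzdb mxwkx czeta
Hunk 5: at line 9 remove [ybh,zpzdb] add [euh] -> 12 lines: fer buh nagsr wwu pvom nqqs roir bnw yeg euh mxwkx czeta

Answer: fer
buh
nagsr
wwu
pvom
nqqs
roir
bnw
yeg
euh
mxwkx
czeta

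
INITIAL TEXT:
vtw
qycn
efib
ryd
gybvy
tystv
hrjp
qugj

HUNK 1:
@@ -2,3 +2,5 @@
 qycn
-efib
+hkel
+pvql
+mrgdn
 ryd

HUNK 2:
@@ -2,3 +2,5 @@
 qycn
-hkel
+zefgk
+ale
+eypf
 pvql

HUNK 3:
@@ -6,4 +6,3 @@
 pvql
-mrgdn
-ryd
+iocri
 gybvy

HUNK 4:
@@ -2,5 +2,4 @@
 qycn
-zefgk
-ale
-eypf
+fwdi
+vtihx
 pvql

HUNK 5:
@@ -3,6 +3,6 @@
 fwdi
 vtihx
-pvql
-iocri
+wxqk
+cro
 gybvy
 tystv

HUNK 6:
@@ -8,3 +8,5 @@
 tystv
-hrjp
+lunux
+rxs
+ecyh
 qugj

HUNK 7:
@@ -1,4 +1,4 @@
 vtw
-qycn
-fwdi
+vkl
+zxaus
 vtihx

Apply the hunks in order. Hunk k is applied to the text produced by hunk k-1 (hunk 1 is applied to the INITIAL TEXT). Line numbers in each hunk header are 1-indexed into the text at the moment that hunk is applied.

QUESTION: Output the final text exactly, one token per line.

Answer: vtw
vkl
zxaus
vtihx
wxqk
cro
gybvy
tystv
lunux
rxs
ecyh
qugj

Derivation:
Hunk 1: at line 2 remove [efib] add [hkel,pvql,mrgdn] -> 10 lines: vtw qycn hkel pvql mrgdn ryd gybvy tystv hrjp qugj
Hunk 2: at line 2 remove [hkel] add [zefgk,ale,eypf] -> 12 lines: vtw qycn zefgk ale eypf pvql mrgdn ryd gybvy tystv hrjp qugj
Hunk 3: at line 6 remove [mrgdn,ryd] add [iocri] -> 11 lines: vtw qycn zefgk ale eypf pvql iocri gybvy tystv hrjp qugj
Hunk 4: at line 2 remove [zefgk,ale,eypf] add [fwdi,vtihx] -> 10 lines: vtw qycn fwdi vtihx pvql iocri gybvy tystv hrjp qugj
Hunk 5: at line 3 remove [pvql,iocri] add [wxqk,cro] -> 10 lines: vtw qycn fwdi vtihx wxqk cro gybvy tystv hrjp qugj
Hunk 6: at line 8 remove [hrjp] add [lunux,rxs,ecyh] -> 12 lines: vtw qycn fwdi vtihx wxqk cro gybvy tystv lunux rxs ecyh qugj
Hunk 7: at line 1 remove [qycn,fwdi] add [vkl,zxaus] -> 12 lines: vtw vkl zxaus vtihx wxqk cro gybvy tystv lunux rxs ecyh qugj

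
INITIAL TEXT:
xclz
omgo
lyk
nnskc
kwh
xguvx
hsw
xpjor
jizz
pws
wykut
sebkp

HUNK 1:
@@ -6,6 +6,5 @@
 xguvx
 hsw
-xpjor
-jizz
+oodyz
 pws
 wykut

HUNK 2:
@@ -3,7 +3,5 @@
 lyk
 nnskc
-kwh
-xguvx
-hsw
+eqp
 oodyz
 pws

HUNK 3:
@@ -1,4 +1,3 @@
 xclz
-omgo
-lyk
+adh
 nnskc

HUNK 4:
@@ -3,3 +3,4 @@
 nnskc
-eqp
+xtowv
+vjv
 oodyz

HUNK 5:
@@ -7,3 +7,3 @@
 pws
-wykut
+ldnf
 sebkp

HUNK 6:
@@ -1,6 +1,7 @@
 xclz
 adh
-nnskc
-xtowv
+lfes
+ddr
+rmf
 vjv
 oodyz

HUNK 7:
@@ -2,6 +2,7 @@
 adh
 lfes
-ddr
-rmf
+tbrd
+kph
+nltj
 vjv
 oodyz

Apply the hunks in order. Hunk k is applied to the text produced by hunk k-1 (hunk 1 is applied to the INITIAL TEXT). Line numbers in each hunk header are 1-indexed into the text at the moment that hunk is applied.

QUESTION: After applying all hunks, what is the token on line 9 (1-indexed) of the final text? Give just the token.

Hunk 1: at line 6 remove [xpjor,jizz] add [oodyz] -> 11 lines: xclz omgo lyk nnskc kwh xguvx hsw oodyz pws wykut sebkp
Hunk 2: at line 3 remove [kwh,xguvx,hsw] add [eqp] -> 9 lines: xclz omgo lyk nnskc eqp oodyz pws wykut sebkp
Hunk 3: at line 1 remove [omgo,lyk] add [adh] -> 8 lines: xclz adh nnskc eqp oodyz pws wykut sebkp
Hunk 4: at line 3 remove [eqp] add [xtowv,vjv] -> 9 lines: xclz adh nnskc xtowv vjv oodyz pws wykut sebkp
Hunk 5: at line 7 remove [wykut] add [ldnf] -> 9 lines: xclz adh nnskc xtowv vjv oodyz pws ldnf sebkp
Hunk 6: at line 1 remove [nnskc,xtowv] add [lfes,ddr,rmf] -> 10 lines: xclz adh lfes ddr rmf vjv oodyz pws ldnf sebkp
Hunk 7: at line 2 remove [ddr,rmf] add [tbrd,kph,nltj] -> 11 lines: xclz adh lfes tbrd kph nltj vjv oodyz pws ldnf sebkp
Final line 9: pws

Answer: pws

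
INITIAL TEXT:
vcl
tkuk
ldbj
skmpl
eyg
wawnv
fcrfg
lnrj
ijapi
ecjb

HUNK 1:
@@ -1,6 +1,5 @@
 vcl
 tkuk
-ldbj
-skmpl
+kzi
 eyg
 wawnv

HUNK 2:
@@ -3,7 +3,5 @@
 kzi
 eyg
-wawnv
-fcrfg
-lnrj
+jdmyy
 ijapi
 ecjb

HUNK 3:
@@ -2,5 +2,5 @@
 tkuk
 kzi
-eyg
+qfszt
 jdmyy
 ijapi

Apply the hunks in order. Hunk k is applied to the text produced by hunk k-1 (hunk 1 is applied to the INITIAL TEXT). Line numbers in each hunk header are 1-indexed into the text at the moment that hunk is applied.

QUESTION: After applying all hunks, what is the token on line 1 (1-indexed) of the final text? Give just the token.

Hunk 1: at line 1 remove [ldbj,skmpl] add [kzi] -> 9 lines: vcl tkuk kzi eyg wawnv fcrfg lnrj ijapi ecjb
Hunk 2: at line 3 remove [wawnv,fcrfg,lnrj] add [jdmyy] -> 7 lines: vcl tkuk kzi eyg jdmyy ijapi ecjb
Hunk 3: at line 2 remove [eyg] add [qfszt] -> 7 lines: vcl tkuk kzi qfszt jdmyy ijapi ecjb
Final line 1: vcl

Answer: vcl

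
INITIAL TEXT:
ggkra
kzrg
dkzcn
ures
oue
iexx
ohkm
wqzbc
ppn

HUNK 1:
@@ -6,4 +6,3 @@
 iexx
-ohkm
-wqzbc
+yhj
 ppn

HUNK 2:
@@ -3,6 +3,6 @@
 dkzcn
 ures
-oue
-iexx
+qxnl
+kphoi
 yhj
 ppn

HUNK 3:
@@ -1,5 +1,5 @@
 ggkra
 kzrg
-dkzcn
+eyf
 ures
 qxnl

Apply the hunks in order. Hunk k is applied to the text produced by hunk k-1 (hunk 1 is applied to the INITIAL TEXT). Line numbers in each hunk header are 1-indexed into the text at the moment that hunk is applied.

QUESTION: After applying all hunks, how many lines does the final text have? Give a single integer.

Answer: 8

Derivation:
Hunk 1: at line 6 remove [ohkm,wqzbc] add [yhj] -> 8 lines: ggkra kzrg dkzcn ures oue iexx yhj ppn
Hunk 2: at line 3 remove [oue,iexx] add [qxnl,kphoi] -> 8 lines: ggkra kzrg dkzcn ures qxnl kphoi yhj ppn
Hunk 3: at line 1 remove [dkzcn] add [eyf] -> 8 lines: ggkra kzrg eyf ures qxnl kphoi yhj ppn
Final line count: 8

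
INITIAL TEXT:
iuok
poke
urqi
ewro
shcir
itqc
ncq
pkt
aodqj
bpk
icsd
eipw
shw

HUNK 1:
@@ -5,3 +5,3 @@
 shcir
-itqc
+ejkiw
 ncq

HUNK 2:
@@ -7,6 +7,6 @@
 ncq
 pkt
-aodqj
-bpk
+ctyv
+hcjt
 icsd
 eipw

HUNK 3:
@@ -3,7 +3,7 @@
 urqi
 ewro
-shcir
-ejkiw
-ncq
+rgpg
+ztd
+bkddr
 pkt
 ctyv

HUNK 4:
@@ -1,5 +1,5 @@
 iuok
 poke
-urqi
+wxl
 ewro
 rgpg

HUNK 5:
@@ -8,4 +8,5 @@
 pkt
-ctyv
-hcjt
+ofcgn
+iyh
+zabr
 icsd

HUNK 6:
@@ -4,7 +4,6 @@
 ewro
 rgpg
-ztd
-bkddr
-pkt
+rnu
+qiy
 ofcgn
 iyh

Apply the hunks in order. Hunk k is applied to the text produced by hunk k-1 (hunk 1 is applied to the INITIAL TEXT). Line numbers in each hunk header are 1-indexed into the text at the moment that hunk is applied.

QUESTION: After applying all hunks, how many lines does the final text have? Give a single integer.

Hunk 1: at line 5 remove [itqc] add [ejkiw] -> 13 lines: iuok poke urqi ewro shcir ejkiw ncq pkt aodqj bpk icsd eipw shw
Hunk 2: at line 7 remove [aodqj,bpk] add [ctyv,hcjt] -> 13 lines: iuok poke urqi ewro shcir ejkiw ncq pkt ctyv hcjt icsd eipw shw
Hunk 3: at line 3 remove [shcir,ejkiw,ncq] add [rgpg,ztd,bkddr] -> 13 lines: iuok poke urqi ewro rgpg ztd bkddr pkt ctyv hcjt icsd eipw shw
Hunk 4: at line 1 remove [urqi] add [wxl] -> 13 lines: iuok poke wxl ewro rgpg ztd bkddr pkt ctyv hcjt icsd eipw shw
Hunk 5: at line 8 remove [ctyv,hcjt] add [ofcgn,iyh,zabr] -> 14 lines: iuok poke wxl ewro rgpg ztd bkddr pkt ofcgn iyh zabr icsd eipw shw
Hunk 6: at line 4 remove [ztd,bkddr,pkt] add [rnu,qiy] -> 13 lines: iuok poke wxl ewro rgpg rnu qiy ofcgn iyh zabr icsd eipw shw
Final line count: 13

Answer: 13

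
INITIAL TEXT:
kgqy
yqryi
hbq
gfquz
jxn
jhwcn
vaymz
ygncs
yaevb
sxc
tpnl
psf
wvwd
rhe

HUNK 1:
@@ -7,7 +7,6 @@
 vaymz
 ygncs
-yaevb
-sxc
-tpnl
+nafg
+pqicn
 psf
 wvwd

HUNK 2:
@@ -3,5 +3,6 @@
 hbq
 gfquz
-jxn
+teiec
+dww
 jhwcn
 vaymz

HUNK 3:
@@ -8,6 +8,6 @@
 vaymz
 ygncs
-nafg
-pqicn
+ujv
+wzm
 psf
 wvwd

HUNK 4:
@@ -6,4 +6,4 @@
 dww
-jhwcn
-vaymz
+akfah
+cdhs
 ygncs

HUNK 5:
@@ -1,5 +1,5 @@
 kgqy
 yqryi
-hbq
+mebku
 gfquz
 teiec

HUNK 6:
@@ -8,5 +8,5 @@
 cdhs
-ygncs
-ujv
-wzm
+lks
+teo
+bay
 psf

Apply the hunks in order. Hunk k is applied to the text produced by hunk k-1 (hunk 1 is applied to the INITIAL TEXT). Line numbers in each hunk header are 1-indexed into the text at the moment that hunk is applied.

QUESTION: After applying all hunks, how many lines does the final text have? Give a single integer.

Hunk 1: at line 7 remove [yaevb,sxc,tpnl] add [nafg,pqicn] -> 13 lines: kgqy yqryi hbq gfquz jxn jhwcn vaymz ygncs nafg pqicn psf wvwd rhe
Hunk 2: at line 3 remove [jxn] add [teiec,dww] -> 14 lines: kgqy yqryi hbq gfquz teiec dww jhwcn vaymz ygncs nafg pqicn psf wvwd rhe
Hunk 3: at line 8 remove [nafg,pqicn] add [ujv,wzm] -> 14 lines: kgqy yqryi hbq gfquz teiec dww jhwcn vaymz ygncs ujv wzm psf wvwd rhe
Hunk 4: at line 6 remove [jhwcn,vaymz] add [akfah,cdhs] -> 14 lines: kgqy yqryi hbq gfquz teiec dww akfah cdhs ygncs ujv wzm psf wvwd rhe
Hunk 5: at line 1 remove [hbq] add [mebku] -> 14 lines: kgqy yqryi mebku gfquz teiec dww akfah cdhs ygncs ujv wzm psf wvwd rhe
Hunk 6: at line 8 remove [ygncs,ujv,wzm] add [lks,teo,bay] -> 14 lines: kgqy yqryi mebku gfquz teiec dww akfah cdhs lks teo bay psf wvwd rhe
Final line count: 14

Answer: 14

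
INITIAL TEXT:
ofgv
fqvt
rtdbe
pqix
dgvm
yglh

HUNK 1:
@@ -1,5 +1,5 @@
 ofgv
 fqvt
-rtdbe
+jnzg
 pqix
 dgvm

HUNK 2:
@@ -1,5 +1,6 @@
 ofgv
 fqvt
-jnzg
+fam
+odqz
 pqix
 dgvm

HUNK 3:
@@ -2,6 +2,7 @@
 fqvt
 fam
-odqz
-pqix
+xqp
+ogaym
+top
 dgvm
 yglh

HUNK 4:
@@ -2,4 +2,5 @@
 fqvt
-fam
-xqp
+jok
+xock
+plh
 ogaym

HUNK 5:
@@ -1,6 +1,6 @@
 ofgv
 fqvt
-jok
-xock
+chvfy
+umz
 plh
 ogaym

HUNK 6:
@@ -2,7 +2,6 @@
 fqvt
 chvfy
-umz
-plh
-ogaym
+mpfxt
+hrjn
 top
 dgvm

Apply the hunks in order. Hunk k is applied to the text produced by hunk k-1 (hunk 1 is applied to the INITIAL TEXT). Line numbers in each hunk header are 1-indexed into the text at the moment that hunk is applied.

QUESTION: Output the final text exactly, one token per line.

Hunk 1: at line 1 remove [rtdbe] add [jnzg] -> 6 lines: ofgv fqvt jnzg pqix dgvm yglh
Hunk 2: at line 1 remove [jnzg] add [fam,odqz] -> 7 lines: ofgv fqvt fam odqz pqix dgvm yglh
Hunk 3: at line 2 remove [odqz,pqix] add [xqp,ogaym,top] -> 8 lines: ofgv fqvt fam xqp ogaym top dgvm yglh
Hunk 4: at line 2 remove [fam,xqp] add [jok,xock,plh] -> 9 lines: ofgv fqvt jok xock plh ogaym top dgvm yglh
Hunk 5: at line 1 remove [jok,xock] add [chvfy,umz] -> 9 lines: ofgv fqvt chvfy umz plh ogaym top dgvm yglh
Hunk 6: at line 2 remove [umz,plh,ogaym] add [mpfxt,hrjn] -> 8 lines: ofgv fqvt chvfy mpfxt hrjn top dgvm yglh

Answer: ofgv
fqvt
chvfy
mpfxt
hrjn
top
dgvm
yglh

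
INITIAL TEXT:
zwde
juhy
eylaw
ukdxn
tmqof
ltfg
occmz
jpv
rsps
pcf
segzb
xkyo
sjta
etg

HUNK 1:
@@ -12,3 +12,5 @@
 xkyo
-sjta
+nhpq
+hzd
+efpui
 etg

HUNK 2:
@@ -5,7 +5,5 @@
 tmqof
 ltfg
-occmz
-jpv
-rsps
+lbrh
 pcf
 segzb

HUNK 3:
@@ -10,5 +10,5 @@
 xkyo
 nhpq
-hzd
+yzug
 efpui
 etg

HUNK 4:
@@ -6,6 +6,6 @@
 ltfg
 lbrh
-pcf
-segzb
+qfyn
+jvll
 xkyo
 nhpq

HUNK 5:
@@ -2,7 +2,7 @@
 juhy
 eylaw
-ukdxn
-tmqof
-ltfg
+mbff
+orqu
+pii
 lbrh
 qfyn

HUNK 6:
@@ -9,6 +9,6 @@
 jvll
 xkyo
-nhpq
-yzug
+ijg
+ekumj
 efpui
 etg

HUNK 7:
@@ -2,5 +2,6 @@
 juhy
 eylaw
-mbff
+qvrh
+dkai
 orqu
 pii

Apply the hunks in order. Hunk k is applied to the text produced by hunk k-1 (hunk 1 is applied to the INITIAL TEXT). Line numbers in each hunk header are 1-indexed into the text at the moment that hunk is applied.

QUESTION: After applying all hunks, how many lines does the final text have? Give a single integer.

Hunk 1: at line 12 remove [sjta] add [nhpq,hzd,efpui] -> 16 lines: zwde juhy eylaw ukdxn tmqof ltfg occmz jpv rsps pcf segzb xkyo nhpq hzd efpui etg
Hunk 2: at line 5 remove [occmz,jpv,rsps] add [lbrh] -> 14 lines: zwde juhy eylaw ukdxn tmqof ltfg lbrh pcf segzb xkyo nhpq hzd efpui etg
Hunk 3: at line 10 remove [hzd] add [yzug] -> 14 lines: zwde juhy eylaw ukdxn tmqof ltfg lbrh pcf segzb xkyo nhpq yzug efpui etg
Hunk 4: at line 6 remove [pcf,segzb] add [qfyn,jvll] -> 14 lines: zwde juhy eylaw ukdxn tmqof ltfg lbrh qfyn jvll xkyo nhpq yzug efpui etg
Hunk 5: at line 2 remove [ukdxn,tmqof,ltfg] add [mbff,orqu,pii] -> 14 lines: zwde juhy eylaw mbff orqu pii lbrh qfyn jvll xkyo nhpq yzug efpui etg
Hunk 6: at line 9 remove [nhpq,yzug] add [ijg,ekumj] -> 14 lines: zwde juhy eylaw mbff orqu pii lbrh qfyn jvll xkyo ijg ekumj efpui etg
Hunk 7: at line 2 remove [mbff] add [qvrh,dkai] -> 15 lines: zwde juhy eylaw qvrh dkai orqu pii lbrh qfyn jvll xkyo ijg ekumj efpui etg
Final line count: 15

Answer: 15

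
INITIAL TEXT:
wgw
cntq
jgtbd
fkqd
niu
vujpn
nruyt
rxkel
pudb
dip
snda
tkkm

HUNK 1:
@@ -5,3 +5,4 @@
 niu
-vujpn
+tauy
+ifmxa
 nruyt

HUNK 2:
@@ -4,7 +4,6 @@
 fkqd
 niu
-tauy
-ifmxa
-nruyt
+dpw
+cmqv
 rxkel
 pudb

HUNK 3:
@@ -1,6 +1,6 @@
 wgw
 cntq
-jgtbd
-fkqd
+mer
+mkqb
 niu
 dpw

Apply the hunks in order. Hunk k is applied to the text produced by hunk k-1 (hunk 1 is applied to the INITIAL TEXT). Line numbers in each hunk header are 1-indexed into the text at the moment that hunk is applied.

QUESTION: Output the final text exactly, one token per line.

Answer: wgw
cntq
mer
mkqb
niu
dpw
cmqv
rxkel
pudb
dip
snda
tkkm

Derivation:
Hunk 1: at line 5 remove [vujpn] add [tauy,ifmxa] -> 13 lines: wgw cntq jgtbd fkqd niu tauy ifmxa nruyt rxkel pudb dip snda tkkm
Hunk 2: at line 4 remove [tauy,ifmxa,nruyt] add [dpw,cmqv] -> 12 lines: wgw cntq jgtbd fkqd niu dpw cmqv rxkel pudb dip snda tkkm
Hunk 3: at line 1 remove [jgtbd,fkqd] add [mer,mkqb] -> 12 lines: wgw cntq mer mkqb niu dpw cmqv rxkel pudb dip snda tkkm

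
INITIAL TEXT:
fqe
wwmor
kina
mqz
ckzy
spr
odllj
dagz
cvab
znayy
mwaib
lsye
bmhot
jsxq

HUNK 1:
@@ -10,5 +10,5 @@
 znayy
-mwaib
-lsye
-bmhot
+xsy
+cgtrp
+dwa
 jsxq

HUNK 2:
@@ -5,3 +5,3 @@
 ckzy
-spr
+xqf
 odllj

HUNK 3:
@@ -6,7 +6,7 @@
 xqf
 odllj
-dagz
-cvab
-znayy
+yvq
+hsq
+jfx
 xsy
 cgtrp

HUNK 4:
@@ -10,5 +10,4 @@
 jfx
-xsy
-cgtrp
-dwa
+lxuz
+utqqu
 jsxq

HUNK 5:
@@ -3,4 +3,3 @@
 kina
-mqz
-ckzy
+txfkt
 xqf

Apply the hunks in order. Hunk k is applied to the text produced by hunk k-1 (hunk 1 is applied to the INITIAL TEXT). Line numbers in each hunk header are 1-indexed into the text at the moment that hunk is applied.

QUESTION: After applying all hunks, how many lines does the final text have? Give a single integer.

Hunk 1: at line 10 remove [mwaib,lsye,bmhot] add [xsy,cgtrp,dwa] -> 14 lines: fqe wwmor kina mqz ckzy spr odllj dagz cvab znayy xsy cgtrp dwa jsxq
Hunk 2: at line 5 remove [spr] add [xqf] -> 14 lines: fqe wwmor kina mqz ckzy xqf odllj dagz cvab znayy xsy cgtrp dwa jsxq
Hunk 3: at line 6 remove [dagz,cvab,znayy] add [yvq,hsq,jfx] -> 14 lines: fqe wwmor kina mqz ckzy xqf odllj yvq hsq jfx xsy cgtrp dwa jsxq
Hunk 4: at line 10 remove [xsy,cgtrp,dwa] add [lxuz,utqqu] -> 13 lines: fqe wwmor kina mqz ckzy xqf odllj yvq hsq jfx lxuz utqqu jsxq
Hunk 5: at line 3 remove [mqz,ckzy] add [txfkt] -> 12 lines: fqe wwmor kina txfkt xqf odllj yvq hsq jfx lxuz utqqu jsxq
Final line count: 12

Answer: 12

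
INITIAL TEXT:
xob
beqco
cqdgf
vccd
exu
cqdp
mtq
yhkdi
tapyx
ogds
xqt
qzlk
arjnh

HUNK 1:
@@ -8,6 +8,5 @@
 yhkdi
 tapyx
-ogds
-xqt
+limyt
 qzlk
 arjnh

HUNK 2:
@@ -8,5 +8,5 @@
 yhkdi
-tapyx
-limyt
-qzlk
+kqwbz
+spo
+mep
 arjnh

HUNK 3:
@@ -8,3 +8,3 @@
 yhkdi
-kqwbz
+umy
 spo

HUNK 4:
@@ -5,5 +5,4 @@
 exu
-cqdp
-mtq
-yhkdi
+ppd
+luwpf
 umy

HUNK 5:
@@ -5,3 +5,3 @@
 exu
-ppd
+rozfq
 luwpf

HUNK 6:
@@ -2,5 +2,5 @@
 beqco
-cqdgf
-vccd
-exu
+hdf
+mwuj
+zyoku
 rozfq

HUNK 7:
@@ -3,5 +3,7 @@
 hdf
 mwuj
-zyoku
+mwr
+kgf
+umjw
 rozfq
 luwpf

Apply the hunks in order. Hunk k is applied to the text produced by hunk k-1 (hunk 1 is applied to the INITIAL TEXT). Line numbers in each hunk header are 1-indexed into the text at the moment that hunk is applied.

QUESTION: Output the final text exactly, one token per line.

Answer: xob
beqco
hdf
mwuj
mwr
kgf
umjw
rozfq
luwpf
umy
spo
mep
arjnh

Derivation:
Hunk 1: at line 8 remove [ogds,xqt] add [limyt] -> 12 lines: xob beqco cqdgf vccd exu cqdp mtq yhkdi tapyx limyt qzlk arjnh
Hunk 2: at line 8 remove [tapyx,limyt,qzlk] add [kqwbz,spo,mep] -> 12 lines: xob beqco cqdgf vccd exu cqdp mtq yhkdi kqwbz spo mep arjnh
Hunk 3: at line 8 remove [kqwbz] add [umy] -> 12 lines: xob beqco cqdgf vccd exu cqdp mtq yhkdi umy spo mep arjnh
Hunk 4: at line 5 remove [cqdp,mtq,yhkdi] add [ppd,luwpf] -> 11 lines: xob beqco cqdgf vccd exu ppd luwpf umy spo mep arjnh
Hunk 5: at line 5 remove [ppd] add [rozfq] -> 11 lines: xob beqco cqdgf vccd exu rozfq luwpf umy spo mep arjnh
Hunk 6: at line 2 remove [cqdgf,vccd,exu] add [hdf,mwuj,zyoku] -> 11 lines: xob beqco hdf mwuj zyoku rozfq luwpf umy spo mep arjnh
Hunk 7: at line 3 remove [zyoku] add [mwr,kgf,umjw] -> 13 lines: xob beqco hdf mwuj mwr kgf umjw rozfq luwpf umy spo mep arjnh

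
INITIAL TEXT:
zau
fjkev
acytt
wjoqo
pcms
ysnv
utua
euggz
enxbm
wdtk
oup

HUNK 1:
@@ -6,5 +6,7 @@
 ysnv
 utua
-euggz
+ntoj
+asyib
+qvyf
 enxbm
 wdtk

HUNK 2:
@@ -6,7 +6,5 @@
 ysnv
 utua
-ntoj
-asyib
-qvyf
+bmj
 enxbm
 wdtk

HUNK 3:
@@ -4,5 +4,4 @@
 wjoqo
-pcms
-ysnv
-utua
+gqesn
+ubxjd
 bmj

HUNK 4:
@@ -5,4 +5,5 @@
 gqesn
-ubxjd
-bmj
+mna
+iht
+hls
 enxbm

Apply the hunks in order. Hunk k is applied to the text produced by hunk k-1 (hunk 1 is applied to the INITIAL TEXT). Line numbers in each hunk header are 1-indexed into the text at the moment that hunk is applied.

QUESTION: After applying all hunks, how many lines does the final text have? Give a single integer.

Hunk 1: at line 6 remove [euggz] add [ntoj,asyib,qvyf] -> 13 lines: zau fjkev acytt wjoqo pcms ysnv utua ntoj asyib qvyf enxbm wdtk oup
Hunk 2: at line 6 remove [ntoj,asyib,qvyf] add [bmj] -> 11 lines: zau fjkev acytt wjoqo pcms ysnv utua bmj enxbm wdtk oup
Hunk 3: at line 4 remove [pcms,ysnv,utua] add [gqesn,ubxjd] -> 10 lines: zau fjkev acytt wjoqo gqesn ubxjd bmj enxbm wdtk oup
Hunk 4: at line 5 remove [ubxjd,bmj] add [mna,iht,hls] -> 11 lines: zau fjkev acytt wjoqo gqesn mna iht hls enxbm wdtk oup
Final line count: 11

Answer: 11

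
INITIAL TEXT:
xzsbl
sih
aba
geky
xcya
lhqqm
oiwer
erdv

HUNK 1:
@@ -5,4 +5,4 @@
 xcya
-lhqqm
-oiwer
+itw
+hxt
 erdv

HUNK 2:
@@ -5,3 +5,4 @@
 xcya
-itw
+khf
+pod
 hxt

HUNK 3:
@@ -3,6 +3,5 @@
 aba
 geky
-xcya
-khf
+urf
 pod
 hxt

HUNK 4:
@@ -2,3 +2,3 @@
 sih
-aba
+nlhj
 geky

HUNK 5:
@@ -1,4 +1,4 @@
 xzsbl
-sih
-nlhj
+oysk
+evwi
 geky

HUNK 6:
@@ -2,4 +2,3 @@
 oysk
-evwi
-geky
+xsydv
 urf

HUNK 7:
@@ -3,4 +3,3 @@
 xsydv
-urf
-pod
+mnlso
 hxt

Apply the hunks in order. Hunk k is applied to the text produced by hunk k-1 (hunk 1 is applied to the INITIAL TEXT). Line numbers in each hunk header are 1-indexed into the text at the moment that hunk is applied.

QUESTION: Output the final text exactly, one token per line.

Hunk 1: at line 5 remove [lhqqm,oiwer] add [itw,hxt] -> 8 lines: xzsbl sih aba geky xcya itw hxt erdv
Hunk 2: at line 5 remove [itw] add [khf,pod] -> 9 lines: xzsbl sih aba geky xcya khf pod hxt erdv
Hunk 3: at line 3 remove [xcya,khf] add [urf] -> 8 lines: xzsbl sih aba geky urf pod hxt erdv
Hunk 4: at line 2 remove [aba] add [nlhj] -> 8 lines: xzsbl sih nlhj geky urf pod hxt erdv
Hunk 5: at line 1 remove [sih,nlhj] add [oysk,evwi] -> 8 lines: xzsbl oysk evwi geky urf pod hxt erdv
Hunk 6: at line 2 remove [evwi,geky] add [xsydv] -> 7 lines: xzsbl oysk xsydv urf pod hxt erdv
Hunk 7: at line 3 remove [urf,pod] add [mnlso] -> 6 lines: xzsbl oysk xsydv mnlso hxt erdv

Answer: xzsbl
oysk
xsydv
mnlso
hxt
erdv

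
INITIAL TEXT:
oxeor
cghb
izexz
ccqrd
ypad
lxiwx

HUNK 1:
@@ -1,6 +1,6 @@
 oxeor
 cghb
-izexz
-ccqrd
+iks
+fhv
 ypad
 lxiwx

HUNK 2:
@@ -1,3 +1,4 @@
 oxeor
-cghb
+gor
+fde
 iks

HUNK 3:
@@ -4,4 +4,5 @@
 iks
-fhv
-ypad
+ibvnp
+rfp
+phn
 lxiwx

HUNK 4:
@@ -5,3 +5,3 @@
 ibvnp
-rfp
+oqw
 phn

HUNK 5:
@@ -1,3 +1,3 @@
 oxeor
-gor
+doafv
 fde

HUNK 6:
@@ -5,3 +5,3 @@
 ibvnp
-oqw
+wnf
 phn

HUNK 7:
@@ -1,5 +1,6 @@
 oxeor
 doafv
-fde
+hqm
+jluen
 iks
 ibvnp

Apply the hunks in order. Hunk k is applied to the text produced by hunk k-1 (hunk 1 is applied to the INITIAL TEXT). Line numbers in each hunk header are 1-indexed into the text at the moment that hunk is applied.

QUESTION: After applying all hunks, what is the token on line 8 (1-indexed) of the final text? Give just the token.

Answer: phn

Derivation:
Hunk 1: at line 1 remove [izexz,ccqrd] add [iks,fhv] -> 6 lines: oxeor cghb iks fhv ypad lxiwx
Hunk 2: at line 1 remove [cghb] add [gor,fde] -> 7 lines: oxeor gor fde iks fhv ypad lxiwx
Hunk 3: at line 4 remove [fhv,ypad] add [ibvnp,rfp,phn] -> 8 lines: oxeor gor fde iks ibvnp rfp phn lxiwx
Hunk 4: at line 5 remove [rfp] add [oqw] -> 8 lines: oxeor gor fde iks ibvnp oqw phn lxiwx
Hunk 5: at line 1 remove [gor] add [doafv] -> 8 lines: oxeor doafv fde iks ibvnp oqw phn lxiwx
Hunk 6: at line 5 remove [oqw] add [wnf] -> 8 lines: oxeor doafv fde iks ibvnp wnf phn lxiwx
Hunk 7: at line 1 remove [fde] add [hqm,jluen] -> 9 lines: oxeor doafv hqm jluen iks ibvnp wnf phn lxiwx
Final line 8: phn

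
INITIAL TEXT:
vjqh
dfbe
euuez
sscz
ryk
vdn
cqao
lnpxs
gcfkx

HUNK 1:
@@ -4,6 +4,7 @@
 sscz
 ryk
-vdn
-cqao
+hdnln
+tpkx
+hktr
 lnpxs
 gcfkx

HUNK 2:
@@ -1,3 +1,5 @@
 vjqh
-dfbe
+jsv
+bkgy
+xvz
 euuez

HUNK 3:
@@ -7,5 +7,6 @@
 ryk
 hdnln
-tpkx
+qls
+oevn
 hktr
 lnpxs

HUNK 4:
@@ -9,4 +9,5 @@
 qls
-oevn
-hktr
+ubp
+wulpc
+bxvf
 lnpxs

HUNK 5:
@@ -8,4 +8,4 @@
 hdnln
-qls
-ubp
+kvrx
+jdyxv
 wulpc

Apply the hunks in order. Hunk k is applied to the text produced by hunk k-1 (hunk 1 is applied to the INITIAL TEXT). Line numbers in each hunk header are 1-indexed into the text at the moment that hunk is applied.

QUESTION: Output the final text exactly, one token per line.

Hunk 1: at line 4 remove [vdn,cqao] add [hdnln,tpkx,hktr] -> 10 lines: vjqh dfbe euuez sscz ryk hdnln tpkx hktr lnpxs gcfkx
Hunk 2: at line 1 remove [dfbe] add [jsv,bkgy,xvz] -> 12 lines: vjqh jsv bkgy xvz euuez sscz ryk hdnln tpkx hktr lnpxs gcfkx
Hunk 3: at line 7 remove [tpkx] add [qls,oevn] -> 13 lines: vjqh jsv bkgy xvz euuez sscz ryk hdnln qls oevn hktr lnpxs gcfkx
Hunk 4: at line 9 remove [oevn,hktr] add [ubp,wulpc,bxvf] -> 14 lines: vjqh jsv bkgy xvz euuez sscz ryk hdnln qls ubp wulpc bxvf lnpxs gcfkx
Hunk 5: at line 8 remove [qls,ubp] add [kvrx,jdyxv] -> 14 lines: vjqh jsv bkgy xvz euuez sscz ryk hdnln kvrx jdyxv wulpc bxvf lnpxs gcfkx

Answer: vjqh
jsv
bkgy
xvz
euuez
sscz
ryk
hdnln
kvrx
jdyxv
wulpc
bxvf
lnpxs
gcfkx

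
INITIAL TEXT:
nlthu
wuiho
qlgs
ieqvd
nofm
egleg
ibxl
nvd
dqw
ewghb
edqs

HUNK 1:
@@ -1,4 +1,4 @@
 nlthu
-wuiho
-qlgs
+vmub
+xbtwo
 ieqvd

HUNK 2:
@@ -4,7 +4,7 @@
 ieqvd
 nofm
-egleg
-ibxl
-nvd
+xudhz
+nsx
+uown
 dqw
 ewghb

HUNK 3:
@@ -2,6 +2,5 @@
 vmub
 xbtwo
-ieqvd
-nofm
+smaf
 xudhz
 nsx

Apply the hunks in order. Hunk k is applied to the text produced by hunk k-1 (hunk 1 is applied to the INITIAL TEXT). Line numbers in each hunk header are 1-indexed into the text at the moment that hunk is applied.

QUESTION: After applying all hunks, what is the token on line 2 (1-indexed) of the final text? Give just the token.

Answer: vmub

Derivation:
Hunk 1: at line 1 remove [wuiho,qlgs] add [vmub,xbtwo] -> 11 lines: nlthu vmub xbtwo ieqvd nofm egleg ibxl nvd dqw ewghb edqs
Hunk 2: at line 4 remove [egleg,ibxl,nvd] add [xudhz,nsx,uown] -> 11 lines: nlthu vmub xbtwo ieqvd nofm xudhz nsx uown dqw ewghb edqs
Hunk 3: at line 2 remove [ieqvd,nofm] add [smaf] -> 10 lines: nlthu vmub xbtwo smaf xudhz nsx uown dqw ewghb edqs
Final line 2: vmub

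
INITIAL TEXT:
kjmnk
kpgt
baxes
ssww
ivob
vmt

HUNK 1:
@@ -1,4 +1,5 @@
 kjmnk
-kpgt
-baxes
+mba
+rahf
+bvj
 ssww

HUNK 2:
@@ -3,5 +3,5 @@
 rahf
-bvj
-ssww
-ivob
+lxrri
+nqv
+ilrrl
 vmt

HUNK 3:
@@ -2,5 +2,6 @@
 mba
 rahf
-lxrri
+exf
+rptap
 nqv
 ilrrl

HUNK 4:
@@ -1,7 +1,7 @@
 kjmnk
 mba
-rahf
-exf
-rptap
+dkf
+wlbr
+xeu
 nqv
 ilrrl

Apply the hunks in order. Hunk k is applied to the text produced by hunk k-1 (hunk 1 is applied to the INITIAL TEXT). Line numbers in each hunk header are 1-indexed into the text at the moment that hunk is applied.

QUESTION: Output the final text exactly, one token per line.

Hunk 1: at line 1 remove [kpgt,baxes] add [mba,rahf,bvj] -> 7 lines: kjmnk mba rahf bvj ssww ivob vmt
Hunk 2: at line 3 remove [bvj,ssww,ivob] add [lxrri,nqv,ilrrl] -> 7 lines: kjmnk mba rahf lxrri nqv ilrrl vmt
Hunk 3: at line 2 remove [lxrri] add [exf,rptap] -> 8 lines: kjmnk mba rahf exf rptap nqv ilrrl vmt
Hunk 4: at line 1 remove [rahf,exf,rptap] add [dkf,wlbr,xeu] -> 8 lines: kjmnk mba dkf wlbr xeu nqv ilrrl vmt

Answer: kjmnk
mba
dkf
wlbr
xeu
nqv
ilrrl
vmt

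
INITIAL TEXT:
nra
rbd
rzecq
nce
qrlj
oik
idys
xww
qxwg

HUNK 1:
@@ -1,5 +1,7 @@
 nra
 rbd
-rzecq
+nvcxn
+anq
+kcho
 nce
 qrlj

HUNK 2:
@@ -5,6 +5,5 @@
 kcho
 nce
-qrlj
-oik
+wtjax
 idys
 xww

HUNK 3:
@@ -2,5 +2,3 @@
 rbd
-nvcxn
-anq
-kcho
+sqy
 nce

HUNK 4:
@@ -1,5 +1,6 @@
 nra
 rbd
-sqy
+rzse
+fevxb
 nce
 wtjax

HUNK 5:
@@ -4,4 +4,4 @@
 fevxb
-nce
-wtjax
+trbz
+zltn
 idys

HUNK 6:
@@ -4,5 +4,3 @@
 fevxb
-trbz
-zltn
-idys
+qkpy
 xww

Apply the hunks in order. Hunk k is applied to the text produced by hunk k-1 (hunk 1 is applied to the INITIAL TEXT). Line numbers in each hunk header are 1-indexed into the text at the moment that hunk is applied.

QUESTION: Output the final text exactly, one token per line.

Answer: nra
rbd
rzse
fevxb
qkpy
xww
qxwg

Derivation:
Hunk 1: at line 1 remove [rzecq] add [nvcxn,anq,kcho] -> 11 lines: nra rbd nvcxn anq kcho nce qrlj oik idys xww qxwg
Hunk 2: at line 5 remove [qrlj,oik] add [wtjax] -> 10 lines: nra rbd nvcxn anq kcho nce wtjax idys xww qxwg
Hunk 3: at line 2 remove [nvcxn,anq,kcho] add [sqy] -> 8 lines: nra rbd sqy nce wtjax idys xww qxwg
Hunk 4: at line 1 remove [sqy] add [rzse,fevxb] -> 9 lines: nra rbd rzse fevxb nce wtjax idys xww qxwg
Hunk 5: at line 4 remove [nce,wtjax] add [trbz,zltn] -> 9 lines: nra rbd rzse fevxb trbz zltn idys xww qxwg
Hunk 6: at line 4 remove [trbz,zltn,idys] add [qkpy] -> 7 lines: nra rbd rzse fevxb qkpy xww qxwg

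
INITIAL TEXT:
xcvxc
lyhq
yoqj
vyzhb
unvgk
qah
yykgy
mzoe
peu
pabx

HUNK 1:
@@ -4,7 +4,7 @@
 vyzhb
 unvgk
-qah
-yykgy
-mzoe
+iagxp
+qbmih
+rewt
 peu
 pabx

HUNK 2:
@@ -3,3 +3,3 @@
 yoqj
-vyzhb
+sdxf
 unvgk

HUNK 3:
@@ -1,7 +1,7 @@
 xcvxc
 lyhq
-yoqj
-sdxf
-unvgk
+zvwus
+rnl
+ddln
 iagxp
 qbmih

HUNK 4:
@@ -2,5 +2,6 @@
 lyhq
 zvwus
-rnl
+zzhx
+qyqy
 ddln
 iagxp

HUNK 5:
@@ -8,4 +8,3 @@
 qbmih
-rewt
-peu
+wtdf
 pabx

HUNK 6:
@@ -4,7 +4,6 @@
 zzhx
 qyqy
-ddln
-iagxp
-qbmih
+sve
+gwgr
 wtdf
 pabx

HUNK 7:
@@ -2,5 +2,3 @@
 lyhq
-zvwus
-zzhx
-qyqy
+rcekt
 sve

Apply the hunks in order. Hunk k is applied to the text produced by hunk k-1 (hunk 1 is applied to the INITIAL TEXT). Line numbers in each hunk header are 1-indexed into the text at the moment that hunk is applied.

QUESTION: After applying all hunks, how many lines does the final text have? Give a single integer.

Hunk 1: at line 4 remove [qah,yykgy,mzoe] add [iagxp,qbmih,rewt] -> 10 lines: xcvxc lyhq yoqj vyzhb unvgk iagxp qbmih rewt peu pabx
Hunk 2: at line 3 remove [vyzhb] add [sdxf] -> 10 lines: xcvxc lyhq yoqj sdxf unvgk iagxp qbmih rewt peu pabx
Hunk 3: at line 1 remove [yoqj,sdxf,unvgk] add [zvwus,rnl,ddln] -> 10 lines: xcvxc lyhq zvwus rnl ddln iagxp qbmih rewt peu pabx
Hunk 4: at line 2 remove [rnl] add [zzhx,qyqy] -> 11 lines: xcvxc lyhq zvwus zzhx qyqy ddln iagxp qbmih rewt peu pabx
Hunk 5: at line 8 remove [rewt,peu] add [wtdf] -> 10 lines: xcvxc lyhq zvwus zzhx qyqy ddln iagxp qbmih wtdf pabx
Hunk 6: at line 4 remove [ddln,iagxp,qbmih] add [sve,gwgr] -> 9 lines: xcvxc lyhq zvwus zzhx qyqy sve gwgr wtdf pabx
Hunk 7: at line 2 remove [zvwus,zzhx,qyqy] add [rcekt] -> 7 lines: xcvxc lyhq rcekt sve gwgr wtdf pabx
Final line count: 7

Answer: 7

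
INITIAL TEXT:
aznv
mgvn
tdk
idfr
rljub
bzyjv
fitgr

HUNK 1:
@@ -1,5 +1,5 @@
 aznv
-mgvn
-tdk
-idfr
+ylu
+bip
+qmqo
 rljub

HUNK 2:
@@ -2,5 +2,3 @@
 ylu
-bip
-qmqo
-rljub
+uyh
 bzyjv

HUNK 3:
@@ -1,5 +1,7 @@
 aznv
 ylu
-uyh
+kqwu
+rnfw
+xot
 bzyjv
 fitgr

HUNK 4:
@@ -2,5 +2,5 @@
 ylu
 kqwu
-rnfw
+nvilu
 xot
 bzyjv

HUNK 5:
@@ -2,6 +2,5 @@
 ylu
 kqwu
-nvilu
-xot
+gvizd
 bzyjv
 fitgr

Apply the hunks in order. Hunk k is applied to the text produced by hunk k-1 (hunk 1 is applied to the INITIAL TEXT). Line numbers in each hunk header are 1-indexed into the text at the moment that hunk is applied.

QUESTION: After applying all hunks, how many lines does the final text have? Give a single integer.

Hunk 1: at line 1 remove [mgvn,tdk,idfr] add [ylu,bip,qmqo] -> 7 lines: aznv ylu bip qmqo rljub bzyjv fitgr
Hunk 2: at line 2 remove [bip,qmqo,rljub] add [uyh] -> 5 lines: aznv ylu uyh bzyjv fitgr
Hunk 3: at line 1 remove [uyh] add [kqwu,rnfw,xot] -> 7 lines: aznv ylu kqwu rnfw xot bzyjv fitgr
Hunk 4: at line 2 remove [rnfw] add [nvilu] -> 7 lines: aznv ylu kqwu nvilu xot bzyjv fitgr
Hunk 5: at line 2 remove [nvilu,xot] add [gvizd] -> 6 lines: aznv ylu kqwu gvizd bzyjv fitgr
Final line count: 6

Answer: 6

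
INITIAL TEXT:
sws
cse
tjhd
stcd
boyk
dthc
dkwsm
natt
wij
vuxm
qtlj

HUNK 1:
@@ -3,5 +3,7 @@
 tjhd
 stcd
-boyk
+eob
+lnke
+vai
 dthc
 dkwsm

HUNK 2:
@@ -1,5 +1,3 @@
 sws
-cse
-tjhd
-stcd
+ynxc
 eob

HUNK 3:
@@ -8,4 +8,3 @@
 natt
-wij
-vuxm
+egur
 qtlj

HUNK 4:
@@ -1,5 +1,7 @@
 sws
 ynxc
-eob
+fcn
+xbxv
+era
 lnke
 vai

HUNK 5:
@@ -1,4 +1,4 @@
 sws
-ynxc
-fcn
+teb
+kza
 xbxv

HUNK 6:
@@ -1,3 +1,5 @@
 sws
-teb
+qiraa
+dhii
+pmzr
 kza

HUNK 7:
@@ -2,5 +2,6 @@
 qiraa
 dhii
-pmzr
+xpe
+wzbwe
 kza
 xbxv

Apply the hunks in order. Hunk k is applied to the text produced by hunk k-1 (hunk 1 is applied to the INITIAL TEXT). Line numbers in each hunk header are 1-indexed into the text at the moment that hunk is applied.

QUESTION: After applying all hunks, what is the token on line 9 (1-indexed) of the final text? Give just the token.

Answer: lnke

Derivation:
Hunk 1: at line 3 remove [boyk] add [eob,lnke,vai] -> 13 lines: sws cse tjhd stcd eob lnke vai dthc dkwsm natt wij vuxm qtlj
Hunk 2: at line 1 remove [cse,tjhd,stcd] add [ynxc] -> 11 lines: sws ynxc eob lnke vai dthc dkwsm natt wij vuxm qtlj
Hunk 3: at line 8 remove [wij,vuxm] add [egur] -> 10 lines: sws ynxc eob lnke vai dthc dkwsm natt egur qtlj
Hunk 4: at line 1 remove [eob] add [fcn,xbxv,era] -> 12 lines: sws ynxc fcn xbxv era lnke vai dthc dkwsm natt egur qtlj
Hunk 5: at line 1 remove [ynxc,fcn] add [teb,kza] -> 12 lines: sws teb kza xbxv era lnke vai dthc dkwsm natt egur qtlj
Hunk 6: at line 1 remove [teb] add [qiraa,dhii,pmzr] -> 14 lines: sws qiraa dhii pmzr kza xbxv era lnke vai dthc dkwsm natt egur qtlj
Hunk 7: at line 2 remove [pmzr] add [xpe,wzbwe] -> 15 lines: sws qiraa dhii xpe wzbwe kza xbxv era lnke vai dthc dkwsm natt egur qtlj
Final line 9: lnke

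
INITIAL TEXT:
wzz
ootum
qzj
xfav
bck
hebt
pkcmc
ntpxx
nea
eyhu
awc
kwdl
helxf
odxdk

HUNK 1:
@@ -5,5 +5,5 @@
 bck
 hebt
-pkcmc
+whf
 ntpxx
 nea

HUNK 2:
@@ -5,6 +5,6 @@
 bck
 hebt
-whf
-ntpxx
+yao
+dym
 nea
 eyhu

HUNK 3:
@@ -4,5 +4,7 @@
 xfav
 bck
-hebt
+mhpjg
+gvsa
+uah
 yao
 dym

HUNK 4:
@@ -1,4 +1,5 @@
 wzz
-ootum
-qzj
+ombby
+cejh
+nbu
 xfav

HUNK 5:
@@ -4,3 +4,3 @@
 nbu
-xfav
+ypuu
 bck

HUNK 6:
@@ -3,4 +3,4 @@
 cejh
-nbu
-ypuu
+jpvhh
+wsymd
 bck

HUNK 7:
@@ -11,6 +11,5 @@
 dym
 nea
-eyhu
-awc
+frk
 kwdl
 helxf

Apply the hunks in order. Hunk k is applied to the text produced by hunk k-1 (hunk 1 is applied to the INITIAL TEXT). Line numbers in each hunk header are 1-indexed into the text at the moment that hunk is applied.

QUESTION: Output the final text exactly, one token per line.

Hunk 1: at line 5 remove [pkcmc] add [whf] -> 14 lines: wzz ootum qzj xfav bck hebt whf ntpxx nea eyhu awc kwdl helxf odxdk
Hunk 2: at line 5 remove [whf,ntpxx] add [yao,dym] -> 14 lines: wzz ootum qzj xfav bck hebt yao dym nea eyhu awc kwdl helxf odxdk
Hunk 3: at line 4 remove [hebt] add [mhpjg,gvsa,uah] -> 16 lines: wzz ootum qzj xfav bck mhpjg gvsa uah yao dym nea eyhu awc kwdl helxf odxdk
Hunk 4: at line 1 remove [ootum,qzj] add [ombby,cejh,nbu] -> 17 lines: wzz ombby cejh nbu xfav bck mhpjg gvsa uah yao dym nea eyhu awc kwdl helxf odxdk
Hunk 5: at line 4 remove [xfav] add [ypuu] -> 17 lines: wzz ombby cejh nbu ypuu bck mhpjg gvsa uah yao dym nea eyhu awc kwdl helxf odxdk
Hunk 6: at line 3 remove [nbu,ypuu] add [jpvhh,wsymd] -> 17 lines: wzz ombby cejh jpvhh wsymd bck mhpjg gvsa uah yao dym nea eyhu awc kwdl helxf odxdk
Hunk 7: at line 11 remove [eyhu,awc] add [frk] -> 16 lines: wzz ombby cejh jpvhh wsymd bck mhpjg gvsa uah yao dym nea frk kwdl helxf odxdk

Answer: wzz
ombby
cejh
jpvhh
wsymd
bck
mhpjg
gvsa
uah
yao
dym
nea
frk
kwdl
helxf
odxdk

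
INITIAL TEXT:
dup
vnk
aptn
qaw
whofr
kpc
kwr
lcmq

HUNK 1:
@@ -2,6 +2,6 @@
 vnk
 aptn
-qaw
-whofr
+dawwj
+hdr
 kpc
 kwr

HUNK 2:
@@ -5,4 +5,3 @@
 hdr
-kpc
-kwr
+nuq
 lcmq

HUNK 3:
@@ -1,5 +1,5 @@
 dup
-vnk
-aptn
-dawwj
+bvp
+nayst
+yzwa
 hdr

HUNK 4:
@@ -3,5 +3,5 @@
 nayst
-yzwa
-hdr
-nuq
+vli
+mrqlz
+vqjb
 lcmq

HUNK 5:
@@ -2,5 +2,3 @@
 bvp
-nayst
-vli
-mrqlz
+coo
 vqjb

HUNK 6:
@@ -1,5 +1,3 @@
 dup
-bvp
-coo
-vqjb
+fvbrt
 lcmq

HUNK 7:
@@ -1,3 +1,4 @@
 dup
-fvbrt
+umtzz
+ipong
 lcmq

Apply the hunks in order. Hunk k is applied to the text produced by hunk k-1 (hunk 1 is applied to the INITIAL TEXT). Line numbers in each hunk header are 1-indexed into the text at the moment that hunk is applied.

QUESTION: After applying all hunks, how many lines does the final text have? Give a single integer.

Hunk 1: at line 2 remove [qaw,whofr] add [dawwj,hdr] -> 8 lines: dup vnk aptn dawwj hdr kpc kwr lcmq
Hunk 2: at line 5 remove [kpc,kwr] add [nuq] -> 7 lines: dup vnk aptn dawwj hdr nuq lcmq
Hunk 3: at line 1 remove [vnk,aptn,dawwj] add [bvp,nayst,yzwa] -> 7 lines: dup bvp nayst yzwa hdr nuq lcmq
Hunk 4: at line 3 remove [yzwa,hdr,nuq] add [vli,mrqlz,vqjb] -> 7 lines: dup bvp nayst vli mrqlz vqjb lcmq
Hunk 5: at line 2 remove [nayst,vli,mrqlz] add [coo] -> 5 lines: dup bvp coo vqjb lcmq
Hunk 6: at line 1 remove [bvp,coo,vqjb] add [fvbrt] -> 3 lines: dup fvbrt lcmq
Hunk 7: at line 1 remove [fvbrt] add [umtzz,ipong] -> 4 lines: dup umtzz ipong lcmq
Final line count: 4

Answer: 4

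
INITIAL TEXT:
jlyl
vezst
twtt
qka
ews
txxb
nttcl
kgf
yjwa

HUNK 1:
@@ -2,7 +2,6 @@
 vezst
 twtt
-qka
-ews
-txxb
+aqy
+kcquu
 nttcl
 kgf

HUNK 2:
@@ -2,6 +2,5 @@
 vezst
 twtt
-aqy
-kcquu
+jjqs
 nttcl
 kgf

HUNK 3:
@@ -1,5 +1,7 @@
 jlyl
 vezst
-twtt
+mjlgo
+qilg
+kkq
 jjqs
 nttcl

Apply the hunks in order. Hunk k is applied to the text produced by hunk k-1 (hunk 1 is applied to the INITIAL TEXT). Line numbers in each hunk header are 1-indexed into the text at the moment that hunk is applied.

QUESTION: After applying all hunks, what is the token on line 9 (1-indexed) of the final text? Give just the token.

Hunk 1: at line 2 remove [qka,ews,txxb] add [aqy,kcquu] -> 8 lines: jlyl vezst twtt aqy kcquu nttcl kgf yjwa
Hunk 2: at line 2 remove [aqy,kcquu] add [jjqs] -> 7 lines: jlyl vezst twtt jjqs nttcl kgf yjwa
Hunk 3: at line 1 remove [twtt] add [mjlgo,qilg,kkq] -> 9 lines: jlyl vezst mjlgo qilg kkq jjqs nttcl kgf yjwa
Final line 9: yjwa

Answer: yjwa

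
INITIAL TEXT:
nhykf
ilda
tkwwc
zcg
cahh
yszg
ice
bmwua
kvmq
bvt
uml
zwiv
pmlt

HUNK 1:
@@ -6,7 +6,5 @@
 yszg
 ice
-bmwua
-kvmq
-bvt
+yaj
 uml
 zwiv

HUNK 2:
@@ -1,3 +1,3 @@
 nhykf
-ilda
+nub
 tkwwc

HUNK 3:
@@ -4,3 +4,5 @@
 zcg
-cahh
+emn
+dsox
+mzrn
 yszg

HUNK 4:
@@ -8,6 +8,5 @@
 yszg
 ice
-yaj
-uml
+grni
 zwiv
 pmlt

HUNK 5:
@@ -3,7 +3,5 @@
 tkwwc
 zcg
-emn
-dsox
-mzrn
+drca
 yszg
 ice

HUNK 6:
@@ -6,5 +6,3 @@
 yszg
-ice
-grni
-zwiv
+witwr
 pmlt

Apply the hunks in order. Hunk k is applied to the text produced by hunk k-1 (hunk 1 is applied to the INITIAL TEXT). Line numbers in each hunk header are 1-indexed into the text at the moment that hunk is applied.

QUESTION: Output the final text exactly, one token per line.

Hunk 1: at line 6 remove [bmwua,kvmq,bvt] add [yaj] -> 11 lines: nhykf ilda tkwwc zcg cahh yszg ice yaj uml zwiv pmlt
Hunk 2: at line 1 remove [ilda] add [nub] -> 11 lines: nhykf nub tkwwc zcg cahh yszg ice yaj uml zwiv pmlt
Hunk 3: at line 4 remove [cahh] add [emn,dsox,mzrn] -> 13 lines: nhykf nub tkwwc zcg emn dsox mzrn yszg ice yaj uml zwiv pmlt
Hunk 4: at line 8 remove [yaj,uml] add [grni] -> 12 lines: nhykf nub tkwwc zcg emn dsox mzrn yszg ice grni zwiv pmlt
Hunk 5: at line 3 remove [emn,dsox,mzrn] add [drca] -> 10 lines: nhykf nub tkwwc zcg drca yszg ice grni zwiv pmlt
Hunk 6: at line 6 remove [ice,grni,zwiv] add [witwr] -> 8 lines: nhykf nub tkwwc zcg drca yszg witwr pmlt

Answer: nhykf
nub
tkwwc
zcg
drca
yszg
witwr
pmlt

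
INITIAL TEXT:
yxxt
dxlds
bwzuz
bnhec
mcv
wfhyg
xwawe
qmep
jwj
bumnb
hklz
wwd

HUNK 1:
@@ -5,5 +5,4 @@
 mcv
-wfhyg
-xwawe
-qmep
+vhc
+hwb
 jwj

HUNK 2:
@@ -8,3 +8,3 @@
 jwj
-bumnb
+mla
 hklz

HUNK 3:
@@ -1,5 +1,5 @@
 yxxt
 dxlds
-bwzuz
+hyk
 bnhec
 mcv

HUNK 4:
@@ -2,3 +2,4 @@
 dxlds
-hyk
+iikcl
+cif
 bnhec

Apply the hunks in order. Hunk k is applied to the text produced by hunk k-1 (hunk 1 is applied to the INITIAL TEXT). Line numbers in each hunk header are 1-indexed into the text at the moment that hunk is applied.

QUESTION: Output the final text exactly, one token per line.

Answer: yxxt
dxlds
iikcl
cif
bnhec
mcv
vhc
hwb
jwj
mla
hklz
wwd

Derivation:
Hunk 1: at line 5 remove [wfhyg,xwawe,qmep] add [vhc,hwb] -> 11 lines: yxxt dxlds bwzuz bnhec mcv vhc hwb jwj bumnb hklz wwd
Hunk 2: at line 8 remove [bumnb] add [mla] -> 11 lines: yxxt dxlds bwzuz bnhec mcv vhc hwb jwj mla hklz wwd
Hunk 3: at line 1 remove [bwzuz] add [hyk] -> 11 lines: yxxt dxlds hyk bnhec mcv vhc hwb jwj mla hklz wwd
Hunk 4: at line 2 remove [hyk] add [iikcl,cif] -> 12 lines: yxxt dxlds iikcl cif bnhec mcv vhc hwb jwj mla hklz wwd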